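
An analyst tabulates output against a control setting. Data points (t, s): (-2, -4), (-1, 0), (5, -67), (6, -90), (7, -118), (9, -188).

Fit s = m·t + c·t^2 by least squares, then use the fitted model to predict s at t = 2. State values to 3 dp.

AᵀA·[m, c]ᵀ = Aᵀs reads: 196·m + 1404·c = -3385;  1404·m + 10900·c = -25941.
Eliminating c: 10900·(row 1) − 1404·(row 2) gives 165184·m = 10900·(-3385) − 1404·(-25941) = -475336, so m = -59417/20648.
Then c = ((-25941) − 1404·(-59417/20648))/10900 = -41487/20648.
At t = 2: ŝ = (-59417/20648)·(2) + (-41487/20648)·(4) = -142391/10324.

ŝ = -13.792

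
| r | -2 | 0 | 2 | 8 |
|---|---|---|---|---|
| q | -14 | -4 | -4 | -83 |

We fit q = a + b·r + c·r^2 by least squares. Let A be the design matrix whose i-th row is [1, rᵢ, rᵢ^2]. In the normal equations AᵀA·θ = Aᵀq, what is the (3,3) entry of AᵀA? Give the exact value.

Row 3 ↔ basis r^2, column 3 ↔ basis r^2, so (AᵀA)_{3,3} = Σᵢ (r^2)·(r^2) = (4)·(4) + (0)·(0) + (4)·(4) + (64)·(64) = 4128.

4128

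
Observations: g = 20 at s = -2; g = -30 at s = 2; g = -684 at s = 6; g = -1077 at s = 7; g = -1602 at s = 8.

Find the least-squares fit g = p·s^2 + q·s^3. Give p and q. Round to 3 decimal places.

Normal-equation sums: Σs^2·s^2 = 7825, Σs^2·s^3 = 57351, Σs^3·s^3 = 426577.
Right-hand side: Σs^2·g = -179965, Σs^3·g = -1337779.
So AᵀA·[p, q]ᵀ = Aᵀg: [[7825, 57351]; [57351, 426577]]·[p, q]ᵀ = [-179965, -1337779]ᵀ.
Eliminating q: 426577·(row 1) − 57351·(row 2) gives 48827824·p = 426577·(-179965) − 57351·(-1337779) = -45966376, so p = -5745797/6103478.
Then q = ((-1337779) − 57351·(-5745797/6103478))/426577 = -18368495/6103478.

p = -0.941, q = -3.010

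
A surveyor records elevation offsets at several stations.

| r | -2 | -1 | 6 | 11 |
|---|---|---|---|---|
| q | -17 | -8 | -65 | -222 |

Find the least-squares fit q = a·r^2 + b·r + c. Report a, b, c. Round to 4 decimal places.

a = -1.9549, b = 1.7717, c = -5.0277

Setting ∂/∂a … = 0 gives: 15954·a + 1538·b + 162·c = -29278;  1538·a + 162·b + 14·c = -2790;  162·a + 14·b + 4·c = -312.
(Σr^2·r^2 = 15954, Σr^2·r = 1538, Σr^2 = 162, Σr·r = 162, Σr = 14, Σ1 = 4, Σr^2·q = -29278, Σr·q = -2790, Σq = -312.)
Row-reducing yields a = -57947/29642, b = 52517/29642, c = -74516/14821.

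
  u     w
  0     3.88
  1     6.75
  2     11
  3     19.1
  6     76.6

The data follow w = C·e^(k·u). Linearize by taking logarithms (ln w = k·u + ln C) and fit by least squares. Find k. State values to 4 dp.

k = 0.4954

Let Y = ln w. Fitting Y = k·u + ln C by least squares:
Σu = 12.0000, Σ(u)² = 50.0000, Σln w = 12.9516, Σu·ln w = 41.5860.
Equations: 50.0000·k + 12.0000·ln C = 41.5860;  12.0000·k + 5·ln C = 12.9516.
Slope k = (n·Σu·ln w − Σu·Σln w)/(n·Σ(u)² − (Σu)²) = (5·41.5860 − 12.0000·12.9516)/106.0000 = 0.49539; ln C = (Σln w − k·Σu)/n = 1.40138.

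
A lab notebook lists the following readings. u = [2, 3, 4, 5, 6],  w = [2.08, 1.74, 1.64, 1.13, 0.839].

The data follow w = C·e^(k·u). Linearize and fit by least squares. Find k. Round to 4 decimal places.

Let Y = ln w. Fitting Y = k·u + ln C by least squares:
Σu = 20.0000, Σ(u)² = 90.0000, Σln w = 1.7276, Σu·ln w = 4.6630.
Equations: 90.0000·k + 20.0000·ln C = 4.6630;  20.0000·k + 5·ln C = 1.7276.
Slope k = (n·Σu·ln w − Σu·Σln w)/(n·Σ(u)² − (Σu)²) = (5·4.6630 − 20.0000·1.7276)/50.0000 = -0.22475; ln C = (Σln w − k·Σu)/n = 1.24452.

k = -0.2247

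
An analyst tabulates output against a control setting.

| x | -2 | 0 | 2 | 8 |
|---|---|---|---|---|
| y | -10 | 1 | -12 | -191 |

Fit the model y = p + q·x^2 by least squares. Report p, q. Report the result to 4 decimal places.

From the data, Σ1 = 4, Σx^2 = 72, Σx^2·x^2 = 4128.
Right-hand side: Σy = -212, Σx^2·y = -12312.
Normal equations: [[4, 72]; [72, 4128]]·[p, q]ᵀ = [-212, -12312]ᵀ.
Δ = 4·4128 − 72² = 11328.
p = ((-212)·4128 − 72·(-12312))/11328 = 1; q = (4·(-12312) − 72·(-212))/11328 = -3.

p = 1.0000, q = -3.0000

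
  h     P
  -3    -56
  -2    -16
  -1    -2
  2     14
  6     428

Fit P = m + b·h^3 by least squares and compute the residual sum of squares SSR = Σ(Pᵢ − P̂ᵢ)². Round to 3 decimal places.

The normal equations are: 5·m + 188·b = 368;  188·m + 47514·b = 94202.
(Σ1 = 5, Σh^3 = 188, Σh^3·h^3 = 47514, ΣP = 368, Σh^3·P = 94202.)
Δ = 5·47514 − 188² = 202226.
m = (368·47514 − 188·94202)/202226 = -112412/101113; b = (5·94202 − 188·368)/202226 = 200913/101113.
Residuals: -125265/101113, 101908/101113, 111099/101113, -79310/101113, -8432/101113; SSR = 442878/101113.

SSR = 4.380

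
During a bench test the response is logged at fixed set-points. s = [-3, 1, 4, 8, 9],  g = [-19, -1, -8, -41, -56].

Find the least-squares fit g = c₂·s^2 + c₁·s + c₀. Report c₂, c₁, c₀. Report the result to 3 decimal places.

Entries of AᵀA: Σs^2·s^2 = 10995, Σs^2·s = 1279, Σs^2 = 171, Σs·s = 171, Σs = 19, Σ1 = 5.
Right-hand side: Σs^2·g = -7460, Σs·g = -808, Σg = -125.
Row-reducing yields c₂ = -10111/10828, c₁ = 362647/140764, c₀ = -100452/35191.

c₂ = -0.934, c₁ = 2.576, c₀ = -2.854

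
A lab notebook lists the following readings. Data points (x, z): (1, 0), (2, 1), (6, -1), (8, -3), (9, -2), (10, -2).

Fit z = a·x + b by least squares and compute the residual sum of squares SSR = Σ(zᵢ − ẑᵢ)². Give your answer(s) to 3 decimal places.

Setting ∂/∂a … = 0 gives: 286·a + 36·b = -66;  36·a + 6·b = -7.
Determinant 286·6 − 36² = 420.
a = ((-66)·6 − 36·(-7))/420 = -12/35; b = (286·(-7) − 36·(-66))/420 = 187/210.
Residuals: -23/42, 167/210, 1/6, -241/210, 41/210, 113/210; SSR = 547/210.

SSR = 2.605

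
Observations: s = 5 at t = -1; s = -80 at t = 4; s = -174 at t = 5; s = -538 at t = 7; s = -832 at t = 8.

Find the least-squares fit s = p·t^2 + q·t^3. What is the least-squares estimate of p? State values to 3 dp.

p = 3.071

Compute the Gram sums: Σt^2·t^2 = 7379, Σt^2·t^3 = 53723, Σt^3·t^3 = 399515.
Moment sums: Σt^2·s = -85235, Σt^3·s = -637393.
Normal equations: [[7379, 53723]; [53723, 399515]]·[p, q]ᵀ = [-85235, -637393]ᵀ.
Eliminating q: 399515·(row 1) − 53723·(row 2) gives 61860456·p = 399515·(-85235) − 53723·(-637393) = 190003114, so p = 13571651/4418604.
Then q = ((-637393) − 53723·(13571651/4418604))/399515 = -8874503/4418604.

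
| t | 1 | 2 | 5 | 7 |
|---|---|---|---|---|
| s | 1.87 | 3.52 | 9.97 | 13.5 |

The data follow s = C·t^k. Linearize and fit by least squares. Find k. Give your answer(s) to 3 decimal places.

Taking logs, ln s = k·ln t + ln C, so regress ln s on ln t.
Σln t = 4.2485, Σ(ln t)² = 6.8573, Σln s = 6.7867, Σln t·ln s = 9.6379.
Equations: 6.8573·k + 4.2485·ln C = 9.6379;  4.2485·k + 4·ln C = 6.7867.
Solving (det = 9.3795): k = 1.03615, ln C = 0.59615.

k = 1.036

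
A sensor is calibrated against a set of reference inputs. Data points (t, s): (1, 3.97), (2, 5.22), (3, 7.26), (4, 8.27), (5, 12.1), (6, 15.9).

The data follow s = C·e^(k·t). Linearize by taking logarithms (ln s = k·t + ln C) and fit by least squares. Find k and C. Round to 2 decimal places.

Taking logs, ln s = k·t + ln C, so regress ln s on t.
Σt = 21.0000, Σ(t)² = 91.0000, Σln s = 12.3858, Σt·ln s = 48.1454.
Equations: 91.0000·k + 21.0000·ln C = 48.1454;  21.0000·k + 6·ln C = 12.3858.
Δ = 91.0000·6 − (21.0000)² = 105.0000; k = (48.1454·6 − 21.0000·12.3858)/105.0000 = 0.27400, ln C = (91.0000·12.3858 − 21.0000·48.1454)/105.0000 = 1.10529, so C = exp(1.10529) = 3.02009.

k = 0.27, C = 3.02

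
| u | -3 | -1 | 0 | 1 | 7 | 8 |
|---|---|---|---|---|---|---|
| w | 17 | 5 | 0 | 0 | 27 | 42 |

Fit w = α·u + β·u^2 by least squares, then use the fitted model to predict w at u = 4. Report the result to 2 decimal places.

With design matrix A, AᵀA = [[124, 828]; [828, 6580]] and Aᵀw = [469, 4169]ᵀ.
det = 124·6580 − 828² = 130336.
α = (469·6580 − 828·4169)/130336 = -45739/16292; β = (124·4169 − 828·469)/130336 = 8039/8146.
At u = 4: ŵ = (-45739/16292)·(4) + (8039/8146)·(16) = 18573/4073.

ŵ = 4.56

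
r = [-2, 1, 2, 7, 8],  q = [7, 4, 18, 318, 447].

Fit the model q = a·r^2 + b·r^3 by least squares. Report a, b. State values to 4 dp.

Setting ∂/∂a … = 0 gives: 6530·a + 49576·b = 44294;  49576·a + 379922·b = 338030.
Determinant 6530·379922 − 49576² = 23110884.
a = (44294·379922 − 49576·338030)/23110884 = 17522447/5777721; b = (6530·338030 − 49576·44294)/23110884 = 2854139/5777721.

a = 3.0328, b = 0.4940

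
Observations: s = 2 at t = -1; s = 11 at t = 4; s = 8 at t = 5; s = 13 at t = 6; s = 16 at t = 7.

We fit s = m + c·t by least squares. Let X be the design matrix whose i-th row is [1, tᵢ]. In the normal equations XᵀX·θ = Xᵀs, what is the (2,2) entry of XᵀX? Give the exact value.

127

Row 2 ↔ basis t, column 2 ↔ basis t, so (XᵀX)_{2,2} = Σᵢ (t)·(t) = (-1)·(-1) + (4)·(4) + (5)·(5) + (6)·(6) + (7)·(7) = 127.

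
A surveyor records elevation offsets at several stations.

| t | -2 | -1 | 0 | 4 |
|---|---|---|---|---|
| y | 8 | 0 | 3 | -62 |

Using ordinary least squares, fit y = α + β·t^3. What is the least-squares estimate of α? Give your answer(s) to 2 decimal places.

α = 0.70

Sums needed: Σ1 = 4, Σt^3 = 55, Σt^3·t^3 = 4161.
For Aᵀy: Σy = -51, Σt^3·y = -4032.
Eliminating β: 4161·(row 1) − 55·(row 2) gives 13619·α = 4161·(-51) − 55·(-4032) = 9549, so α = 9549/13619.
Then β = ((-4032) − 55·(9549/13619))/4161 = -13323/13619.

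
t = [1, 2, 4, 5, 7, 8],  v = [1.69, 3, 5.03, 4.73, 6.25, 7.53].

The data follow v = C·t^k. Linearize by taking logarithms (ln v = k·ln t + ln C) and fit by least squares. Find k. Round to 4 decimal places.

k = 0.6758

Linearized form: ln v = k·ln t + ln C. From the 6 transformed points,
Over the data: Σln t = 7.7142, Σ(ln t)² = 13.1032, Σln v = 8.6442, Σln t·ln v = 13.2661.
Normal system: [[13.1032, 7.7142]; [7.7142, 6]]·[k, ln C]ᵀ = [13.2661, 8.6442]ᵀ.
Slope k = (n·Σln t·ln v − Σln t·Σln v)/(n·Σ(ln t)² − (Σln t)²) = (6·13.2661 − 7.7142·8.6442)/19.1098 = 0.67576; ln C = (Σln v − k·Σln t)/n = 0.57187.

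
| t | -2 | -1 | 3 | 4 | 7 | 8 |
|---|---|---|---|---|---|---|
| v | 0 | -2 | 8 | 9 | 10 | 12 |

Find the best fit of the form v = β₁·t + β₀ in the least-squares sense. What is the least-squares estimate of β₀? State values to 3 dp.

Forming AᵀA = [[143, 19]; [19, 6]] and Aᵀv = [228, 37]ᵀ gives AᵀA·[β₁, β₀]ᵀ = Aᵀv.
Determinant 143·6 − 19² = 497.
β₁ = (228·6 − 19·37)/497 = 95/71; β₀ = (143·37 − 19·228)/497 = 137/71.

β₀ = 1.930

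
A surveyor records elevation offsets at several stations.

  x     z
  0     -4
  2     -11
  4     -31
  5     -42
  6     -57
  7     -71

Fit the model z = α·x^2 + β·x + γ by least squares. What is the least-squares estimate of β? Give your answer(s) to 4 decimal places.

β = -2.5820

AᵀA·[α, β, γ]ᵀ = Aᵀz reads: 4594·α + 756·β + 130·γ = -7121;  756·α + 130·β + 24·γ = -1195;  130·α + 24·β + 6·γ = -216.
Solving the 3×3 system (Gaussian elimination) gives α = -7317/7100, β = -4583/1775, γ = -23737/7100.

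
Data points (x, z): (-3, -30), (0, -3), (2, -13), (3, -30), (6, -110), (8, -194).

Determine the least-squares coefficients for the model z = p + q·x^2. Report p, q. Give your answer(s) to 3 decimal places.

The normal system AᵀA·[p, q]ᵀ = Aᵀz is [[6, 122]; [122, 5570]]·[p, q]ᵀ = [-380, -16968]ᵀ.
det = 6·5570 − 122² = 18536.
p = ((-380)·5570 − 122·(-16968))/18536 = -5813/2317; q = (6·(-16968) − 122·(-380))/18536 = -6931/2317.

p = -2.509, q = -2.991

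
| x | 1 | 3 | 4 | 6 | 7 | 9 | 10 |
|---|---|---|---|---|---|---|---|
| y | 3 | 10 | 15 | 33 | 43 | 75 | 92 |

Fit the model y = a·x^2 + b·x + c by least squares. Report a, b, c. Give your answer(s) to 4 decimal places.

a = 1.0041, b = -1.1968, c = 3.6682

Forming MᵀM = [[20596, 2380, 292]; [2380, 292, 40]; [292, 40, 7]] and Mᵀy = [18903, 2187, 271]ᵀ gives MᵀM·[a, b, c]ᵀ = Mᵀy.
Row-reducing yields a = 2699/2688, b = -3217/2688, c = 2465/672.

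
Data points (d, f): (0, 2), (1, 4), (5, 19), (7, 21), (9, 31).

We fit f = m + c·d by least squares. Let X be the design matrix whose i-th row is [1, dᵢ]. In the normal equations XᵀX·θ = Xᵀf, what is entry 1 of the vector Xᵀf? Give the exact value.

Entry 1 ↔ basis 1, so (Xᵀf)_{1} = Σᵢ fᵢ = (1)·(2) + (1)·(4) + (1)·(19) + (1)·(21) + (1)·(31) = 77.

77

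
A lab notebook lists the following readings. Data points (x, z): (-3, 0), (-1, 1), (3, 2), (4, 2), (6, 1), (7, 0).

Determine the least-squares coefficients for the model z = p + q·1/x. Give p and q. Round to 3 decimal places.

AᵀA·[p, q]ᵀ = Aᵀz reads: 6·p + (-37/84)·q = 6;  (-37/84)·p + (1045/784)·q = 1/3.
(Σ1 = 6, Σ1/x = -37/84, Σ1/x·1/x = 1045/784, Σz = 6, Σ1/x·z = 1/3.)
Eliminating q: (1045/784)·(row 1) − (-37/84)·(row 2) gives (55061/7056)·p = (1045/784)·6 − (-37/84)·(1/3) = 28733/3528, so p = 57466/55061.
Then q = ((1/3) − (-37/84)·(57466/55061))/(1045/784) = 32760/55061.

p = 1.044, q = 0.595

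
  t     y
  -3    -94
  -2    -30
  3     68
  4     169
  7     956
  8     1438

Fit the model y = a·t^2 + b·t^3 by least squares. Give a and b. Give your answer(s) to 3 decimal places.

a = -1.416, b = 2.987

Sums needed: Σt^2·t^2 = 6931, Σt^2·t^3 = 50567, Σt^3·t^3 = 385411.
Moment sums: Σt^2·y = 141226, Σt^3·y = 1079594.
So XᵀX·[a, b]ᵀ = Xᵀy: [[6931, 50567]; [50567, 385411]]·[a, b]ᵀ = [141226, 1079594]ᵀ.
Determinant 6931·385411 − 50567² = 114262152.
a = (141226·385411 − 50567·1079594)/114262152 = -6740663/4760923; b = (6931·1079594 − 50567·141226)/114262152 = 14220453/4760923.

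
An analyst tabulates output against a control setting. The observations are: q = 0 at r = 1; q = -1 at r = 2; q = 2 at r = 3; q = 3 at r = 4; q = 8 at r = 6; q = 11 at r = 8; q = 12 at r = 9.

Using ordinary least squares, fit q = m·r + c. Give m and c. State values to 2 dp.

m = 1.71, c = -3.08

The normal equations are: 211·m + 33·c = 260;  33·m + 7·c = 35.
(Σr·r = 211, Σr = 33, Σ1 = 7, Σr·q = 260, Σq = 35.)
Eliminating c: 7·(row 1) − 33·(row 2) gives 388·m = 7·260 − 33·35 = 665, so m = 665/388.
Then c = (35 − 33·(665/388))/7 = -1195/388.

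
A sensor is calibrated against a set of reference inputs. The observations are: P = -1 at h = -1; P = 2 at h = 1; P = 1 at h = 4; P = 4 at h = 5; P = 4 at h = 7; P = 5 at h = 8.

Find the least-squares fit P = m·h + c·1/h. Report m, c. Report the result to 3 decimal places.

AᵀA·[m, c]ᵀ = AᵀP reads: 156·m + 6·c = 95;  6·m + (167661/78400)·c = 1469/280.
Δ = 156·(167661/78400) − 6² = 5833179/19600.
m = (95·(167661/78400) − 6·(1469/280))/(5833179/19600) = 407875/707052; c = (156·(1469/280) − 6·95)/(5833179/19600) = 147560/176763.

m = 0.577, c = 0.835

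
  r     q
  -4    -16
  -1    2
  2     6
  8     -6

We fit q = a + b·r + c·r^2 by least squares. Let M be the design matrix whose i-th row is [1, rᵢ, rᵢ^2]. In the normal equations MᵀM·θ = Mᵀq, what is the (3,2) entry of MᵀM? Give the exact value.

Row 3 ↔ basis r^2, column 2 ↔ basis r, so (MᵀM)_{3,2} = Σᵢ (r^2)·(r) = (16)·(-4) + (1)·(-1) + (4)·(2) + (64)·(8) = 455.

455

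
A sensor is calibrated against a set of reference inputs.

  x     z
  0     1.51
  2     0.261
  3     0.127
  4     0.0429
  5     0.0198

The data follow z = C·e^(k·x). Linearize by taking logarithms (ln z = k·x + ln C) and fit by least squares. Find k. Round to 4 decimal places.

k = -0.8716

Linearized form: ln z = k·x + ln C. From the 5 transformed points,
Σx = 14.0000, Σ(x)² = 54.0000, Σln z = -10.0657, Σx·ln z = -41.0831.
Equations: 54.0000·k + 14.0000·ln C = -41.0831;  14.0000·k + 5·ln C = -10.0657.
Solving (det = 74.0000): k = -0.87157, ln C = 0.42727.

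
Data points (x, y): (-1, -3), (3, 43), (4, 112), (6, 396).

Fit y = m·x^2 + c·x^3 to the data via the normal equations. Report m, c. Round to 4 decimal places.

The normal system MᵀM·[m, c]ᵀ = Mᵀy is [[1634, 9042]; [9042, 51482]]·[m, c]ᵀ = [16432, 93868]ᵀ.
Determinant 1634·51482 − 9042² = 2363824.
m = (16432·51482 − 9042·93868)/2363824 = -350279/295478; c = (1634·93868 − 9042·16432)/2363824 = 600271/295478.

m = -1.1855, c = 2.0315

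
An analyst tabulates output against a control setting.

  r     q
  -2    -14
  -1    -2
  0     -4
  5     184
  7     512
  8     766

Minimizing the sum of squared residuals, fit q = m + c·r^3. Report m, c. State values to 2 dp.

Normal-equation sums: Σ1 = 6, Σr^3 = 971, Σr^3·r^3 = 395483.
Moment sums: Σq = 1442, Σr^3·q = 590922.
Δ = 6·395483 − 971² = 1430057.
m = (1442·395483 − 971·590922)/1430057 = -3498776/1430057; c = (6·590922 − 971·1442)/1430057 = 2145350/1430057.

m = -2.45, c = 1.50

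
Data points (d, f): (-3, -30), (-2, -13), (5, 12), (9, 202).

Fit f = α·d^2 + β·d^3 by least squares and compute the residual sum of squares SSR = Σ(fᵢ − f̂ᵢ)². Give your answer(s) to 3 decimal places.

SSR = 3.120

With design matrix A, AᵀA = [[7283, 61899]; [61899, 547859]] and Aᵀf = [16340, 149672]ᵀ.
Eliminating β: 547859·(row 1) − 61899·(row 2) gives 158570896·α = 547859·16340 − 61899·149672 = -312531068, so α = -78132767/39642724.
Then β = (149672 − 61899·(-78132767/39642724))/547859 = 19657879/39642724.
Residuals: 11168979/9910681, -11390328/9910681, -7050753/9910681, 1497646/9910681; SSR = 30920350/9910681.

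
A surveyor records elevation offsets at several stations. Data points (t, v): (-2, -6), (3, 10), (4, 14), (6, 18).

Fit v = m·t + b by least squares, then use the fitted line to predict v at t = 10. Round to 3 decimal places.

v̂ = 31.324

The normal equations are: 65·m + 11·b = 206;  11·m + 4·b = 36.
(Σt·t = 65, Σt = 11, Σ1 = 4, Σt·v = 206, Σv = 36.)
Δ = 65·4 − 11² = 139.
m = (206·4 − 11·36)/139 = 428/139; b = (65·36 − 11·206)/139 = 74/139.
At t = 10: v̂ = (428/139)·(10) + (74/139)·(1) = 4354/139.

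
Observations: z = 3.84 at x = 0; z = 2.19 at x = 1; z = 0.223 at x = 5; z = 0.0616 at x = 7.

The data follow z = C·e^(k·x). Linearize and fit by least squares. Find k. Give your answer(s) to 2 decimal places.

k = -0.59

With ln zᵢ as the transformed response and xᵢ as the regressor:
XᵀX = [[75.0000, 13.0000]; [13.0000, 4]], rhs = [-26.2287, -2.1583]ᵀ  (here Σx = 13.0000, Σ(x)² = 75.0000, Σln z = -2.1583, Σx·ln z = -26.2287).
Solving (det = 131.0000): k = -0.58669, ln C = 1.36718.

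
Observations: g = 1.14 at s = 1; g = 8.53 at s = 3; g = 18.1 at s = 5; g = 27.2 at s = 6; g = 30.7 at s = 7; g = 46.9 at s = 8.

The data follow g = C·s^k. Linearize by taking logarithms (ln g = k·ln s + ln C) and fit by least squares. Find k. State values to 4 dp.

k = 1.7391

Linearized form: ln g = k·ln s + ln C. From the 6 transformed points,
Σln s = 8.5252, Σ(ln s)² = 15.1183, Σln g = 15.7460, Σln s·ln g = 27.5994.
Equations: 15.1183·k + 8.5252·ln C = 27.5994;  8.5252·k + 6·ln C = 15.7460.
Slope k = (n·Σln s·ln g − Σln s·Σln g)/(n·Σ(ln s)² − (Σln s)²) = (6·27.5994 − 8.5252·15.7460)/18.0313 = 1.73913; ln C = (Σln g − k·Σln s)/n = 0.15328.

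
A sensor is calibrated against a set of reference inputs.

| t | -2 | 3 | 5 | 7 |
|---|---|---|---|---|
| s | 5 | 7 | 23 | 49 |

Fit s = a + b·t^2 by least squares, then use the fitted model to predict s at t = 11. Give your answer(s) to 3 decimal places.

Normal-equation sums: Σ1 = 4, Σt^2 = 87, Σt^2·t^2 = 3123.
Right-hand side: Σs = 84, Σt^2·s = 3059.
det = 4·3123 − 87² = 4923.
a = (84·3123 − 87·3059)/4923 = -1267/1641; b = (4·3059 − 87·84)/4923 = 4928/4923.
At t = 11: ŝ = (-1267/1641)·(1) + (4928/4923)·(121) = 592487/4923.

ŝ = 120.351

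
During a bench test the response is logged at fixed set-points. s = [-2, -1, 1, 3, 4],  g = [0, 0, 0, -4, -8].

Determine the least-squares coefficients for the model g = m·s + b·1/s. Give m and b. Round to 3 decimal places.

m = -1.795, b = 2.327

With design matrix A, AᵀA = [[31, 5]; [5, 349/144]] and Aᵀg = [-44, -10/3]ᵀ.
Eliminating b: (349/144)·(row 1) − 5·(row 2) gives (7219/144)·m = (349/144)·(-44) − 5·(-10/3) = -3239/36, so m = -12956/7219.
Then b = ((-10/3) − 5·(-12956/7219))/(349/144) = 16800/7219.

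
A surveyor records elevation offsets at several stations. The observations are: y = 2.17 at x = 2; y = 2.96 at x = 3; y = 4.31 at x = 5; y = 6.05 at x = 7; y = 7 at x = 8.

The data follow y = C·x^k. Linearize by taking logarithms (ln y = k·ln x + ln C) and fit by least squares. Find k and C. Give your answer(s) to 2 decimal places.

k = 0.83, C = 1.19

Let Y = ln y. Fitting Y = k·ln x + ln C by least squares:
AᵀA = [[12.3883, 7.4265]; [7.4265, 5]], rhs = [11.6296, 7.0668]ᵀ  (here Σln x = 7.4265, Σ(ln x)² = 12.3883, Σln y = 7.0668, Σln x·ln y = 11.6296).
Solving (det = 6.7880): k = 0.83472, ln C = 0.17354, so C = exp(0.17354) = 1.18951.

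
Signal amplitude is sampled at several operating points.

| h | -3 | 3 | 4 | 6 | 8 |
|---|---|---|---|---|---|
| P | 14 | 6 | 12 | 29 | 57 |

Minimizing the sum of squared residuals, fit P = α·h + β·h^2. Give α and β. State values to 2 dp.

Sums needed: Σh·h = 134, Σh·h^2 = 792, Σh^2·h^2 = 5810.
And Σh·P = 654, Σh^2·P = 5064.
MᵀM·[α, β]ᵀ = MᵀP becomes [[134, 792]; [792, 5810]]·[α, β]ᵀ = [654, 5064]ᵀ.
Eliminating β: 5810·(row 1) − 792·(row 2) gives 151276·α = 5810·654 − 792·5064 = -210948, so α = -52737/37819.
Then β = (5064 − 792·(-52737/37819))/5810 = 40152/37819.

α = -1.39, β = 1.06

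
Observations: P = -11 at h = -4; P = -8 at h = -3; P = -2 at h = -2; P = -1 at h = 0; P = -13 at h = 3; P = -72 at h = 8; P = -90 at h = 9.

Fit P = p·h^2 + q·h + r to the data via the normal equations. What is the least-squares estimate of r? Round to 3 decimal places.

r = -0.988

Setting ∂/∂p … = 0 gives: 11091·p + 1169·q + 183·r = -12271;  1169·p + 183·q + 11·r = -1353;  183·p + 11·q + 7·r = -197.
(Σh^2·h^2 = 11091, Σh^2·h = 1169, Σh^2 = 183, Σh·h = 183, Σh = 11, Σ1 = 7, Σh^2·P = -12271, Σh·P = -1353, ΣP = -197.)
Inverting the 3×3 Gram matrix, [p, q, r]ᵀ = [-13016/13411, -76057/67055, -66224/67055]ᵀ.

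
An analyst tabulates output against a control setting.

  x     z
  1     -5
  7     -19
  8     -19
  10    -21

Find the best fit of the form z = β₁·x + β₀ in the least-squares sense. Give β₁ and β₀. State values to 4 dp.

β₁ = -1.8667, β₀ = -3.8667

From the data, Σx·x = 214, Σx = 26, Σ1 = 4.
And Σx·z = -500, Σz = -64.
Eliminating β₀: 4·(row 1) − 26·(row 2) gives 180·β₁ = 4·(-500) − 26·(-64) = -336, so β₁ = -28/15.
Then β₀ = ((-64) − 26·(-28/15))/4 = -58/15.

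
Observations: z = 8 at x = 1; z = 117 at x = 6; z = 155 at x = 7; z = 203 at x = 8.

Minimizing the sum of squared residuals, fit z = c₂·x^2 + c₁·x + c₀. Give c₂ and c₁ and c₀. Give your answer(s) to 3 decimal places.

c₂ = 3.067, c₁ = 0.170, c₀ = 4.800

Forming AᵀA = [[7794, 1072, 150]; [1072, 150, 22]; [150, 22, 4]] and Aᵀz = [24807, 3419, 483]ᵀ gives AᵀA·[c₂, c₁, c₀]ᵀ = Aᵀz.
Row-reducing yields c₂ = 5803/1892, c₁ = 321/1892, c₀ = 9081/1892.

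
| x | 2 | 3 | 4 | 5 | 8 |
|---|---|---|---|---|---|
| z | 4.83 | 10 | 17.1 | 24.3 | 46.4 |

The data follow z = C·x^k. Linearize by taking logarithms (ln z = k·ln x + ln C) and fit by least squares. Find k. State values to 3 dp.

k = 1.643

With ln zᵢ as the transformed response and ln xᵢ as the regressor:
Σln x = 6.8669, Σ(ln x)² = 10.5236, Σln z = 13.7443, Σln x·ln z = 20.6714.
Normal system: [[10.5236, 6.8669]; [6.8669, 5]]·[k, ln C]ᵀ = [20.6714, 13.7443]ᵀ.
Δ = 10.5236·5 − (6.8669)² = 5.4631; k = (20.6714·5 − 6.8669·13.7443)/5.4631 = 1.64296, ln C = (10.5236·13.7443 − 6.8669·20.6714)/5.4631 = 0.49244.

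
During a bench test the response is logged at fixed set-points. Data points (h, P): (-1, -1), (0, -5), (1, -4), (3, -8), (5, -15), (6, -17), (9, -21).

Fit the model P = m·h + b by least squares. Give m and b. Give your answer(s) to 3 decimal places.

m = -2.063, b = -3.365

Setting ∂/∂m … = 0 gives: 153·m + 23·b = -393;  23·m + 7·b = -71.
(Σh·h = 153, Σh = 23, Σ1 = 7, Σh·P = -393, ΣP = -71.)
Eliminating b: 7·(row 1) − 23·(row 2) gives 542·m = 7·(-393) − 23·(-71) = -1118, so m = -559/271.
Then b = ((-71) − 23·(-559/271))/7 = -912/271.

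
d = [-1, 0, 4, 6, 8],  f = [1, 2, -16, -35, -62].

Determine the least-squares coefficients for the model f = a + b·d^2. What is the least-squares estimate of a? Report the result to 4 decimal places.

Normal-equation sums: Σ1 = 5, Σd^2 = 117, Σd^2·d^2 = 5649.
Right-hand side: Σf = -110, Σd^2·f = -5483.
So AᵀA·[a, b]ᵀ = Aᵀf: [[5, 117]; [117, 5649]]·[a, b]ᵀ = [-110, -5483]ᵀ.
det = 5·5649 − 117² = 14556.
a = ((-110)·5649 − 117·(-5483))/14556 = 6707/4852; b = (5·(-5483) − 117·(-110))/14556 = -14545/14556.

a = 1.3823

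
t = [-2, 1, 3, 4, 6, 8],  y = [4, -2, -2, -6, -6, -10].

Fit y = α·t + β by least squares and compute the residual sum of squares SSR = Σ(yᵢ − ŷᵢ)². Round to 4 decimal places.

Forming MᵀM = [[130, 20]; [20, 6]] and Mᵀy = [-156, -22]ᵀ gives MᵀM·[α, β]ᵀ = Mᵀy.
Eliminating β: 6·(row 1) − 20·(row 2) gives 380·α = 6·(-156) − 20·(-22) = -496, so α = -124/95.
Then β = ((-22) − 20·(-124/95))/6 = 13/19.
Residuals: 67/95, -131/95, 117/95, -139/95, 109/95, -23/95; SSR = 706/95.

SSR = 7.4316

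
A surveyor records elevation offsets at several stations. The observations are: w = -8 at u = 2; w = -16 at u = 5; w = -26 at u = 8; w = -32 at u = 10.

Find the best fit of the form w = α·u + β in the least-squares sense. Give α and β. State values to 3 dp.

Normal-equation sums: Σu·u = 193, Σu = 25, Σ1 = 4.
For Mᵀw: Σu·w = -624, Σw = -82.
So MᵀM·[α, β]ᵀ = Mᵀw: [[193, 25]; [25, 4]]·[α, β]ᵀ = [-624, -82]ᵀ.
Δ = 193·4 − 25² = 147.
α = ((-624)·4 − 25·(-82))/147 = -446/147; β = (193·(-82) − 25·(-624))/147 = -226/147.

α = -3.034, β = -1.537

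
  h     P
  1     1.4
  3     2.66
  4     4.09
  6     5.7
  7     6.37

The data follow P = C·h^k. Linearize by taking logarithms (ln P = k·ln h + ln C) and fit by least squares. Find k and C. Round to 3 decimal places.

Taking logs, ln P = k·ln h + ln C, so regress ln P on ln h.
AᵀA = [[10.1257, 6.2226]; [6.2226, 5]], rhs = [9.7490, 6.3154]ᵀ  (here Σln h = 6.2226, Σ(ln h)² = 10.1257, Σln P = 6.3154, Σln h·ln P = 9.7490).
Slope k = (n·Σln h·ln P − Σln h·Σln P)/(n·Σ(ln h)² − (Σln h)²) = (5·9.7490 − 6.2226·6.3154)/11.9082 = 0.79331; ln C = (Σln P − k·Σln h)/n = 0.27579, so C = exp(0.27579) = 1.31758.

k = 0.793, C = 1.318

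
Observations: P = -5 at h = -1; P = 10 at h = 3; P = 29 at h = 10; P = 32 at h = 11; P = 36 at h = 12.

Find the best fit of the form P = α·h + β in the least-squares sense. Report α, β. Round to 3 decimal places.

With design matrix M, MᵀM = [[375, 35]; [35, 5]] and MᵀP = [1109, 102]ᵀ.
Eliminating β: 5·(row 1) − 35·(row 2) gives 650·α = 5·1109 − 35·102 = 1975, so α = 79/26.
Then β = (102 − 35·(79/26))/5 = -113/130.

α = 3.038, β = -0.869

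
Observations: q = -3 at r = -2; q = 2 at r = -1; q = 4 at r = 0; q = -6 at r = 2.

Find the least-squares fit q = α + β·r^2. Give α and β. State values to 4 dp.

From the data, Σ1 = 4, Σr^2 = 9, Σr^2·r^2 = 33.
For Mᵀq: Σq = -3, Σr^2·q = -34.
MᵀM·[α, β]ᵀ = Mᵀq becomes [[4, 9]; [9, 33]]·[α, β]ᵀ = [-3, -34]ᵀ.
det = 4·33 − 9² = 51.
α = ((-3)·33 − 9·(-34))/51 = 69/17; β = (4·(-34) − 9·(-3))/51 = -109/51.

α = 4.0588, β = -2.1373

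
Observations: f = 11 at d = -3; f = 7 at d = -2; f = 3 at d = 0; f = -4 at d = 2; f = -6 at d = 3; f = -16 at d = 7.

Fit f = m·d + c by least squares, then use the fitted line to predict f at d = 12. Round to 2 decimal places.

f̂ = -29.88

From the data, Σd·d = 75, Σd = 7, Σ1 = 6.
And Σd·f = -185, Σf = -5.
Normal equations: [[75, 7]; [7, 6]]·[m, c]ᵀ = [-185, -5]ᵀ.
Determinant 75·6 − 7² = 401.
m = ((-185)·6 − 7·(-5))/401 = -1075/401; c = (75·(-5) − 7·(-185))/401 = 920/401.
At d = 12: f̂ = (-1075/401)·(12) + (920/401)·(1) = -11980/401.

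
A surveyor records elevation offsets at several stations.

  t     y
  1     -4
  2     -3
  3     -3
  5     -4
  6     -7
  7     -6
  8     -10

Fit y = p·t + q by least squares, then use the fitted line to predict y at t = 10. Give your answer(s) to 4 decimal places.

ŷ = -9.6918

Entries of XᵀX: Σt·t = 188, Σt = 32, Σ1 = 7.
And Σt·y = -203, Σy = -37.
Normal equations: [[188, 32]; [32, 7]]·[p, q]ᵀ = [-203, -37]ᵀ.
det = 188·7 − 32² = 292.
p = ((-203)·7 − 32·(-37))/292 = -237/292; q = (188·(-37) − 32·(-203))/292 = -115/73.
At t = 10: ŷ = (-237/292)·(10) + (-115/73)·(1) = -1415/146.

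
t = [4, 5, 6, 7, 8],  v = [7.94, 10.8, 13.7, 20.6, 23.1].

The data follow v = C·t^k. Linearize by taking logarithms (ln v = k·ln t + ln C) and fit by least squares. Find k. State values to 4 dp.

Taking logs, ln v = k·ln t + ln C, so regress ln v on ln t.
Sums: Σln t = 8.8128, Σ(ln t)² = 15.8331, Σln v = 13.2340, Σln t·ln v = 23.8078.
Normal system: [[15.8331, 8.8128]; [8.8128, 5]]·[k, ln C]ᵀ = [23.8078, 13.2340]ᵀ.
Slope k = (n·Σln t·ln v − Σln t·Σln v)/(n·Σ(ln t)² − (Σln t)²) = (5·23.8078 − 8.8128·13.2340)/1.4995 = 1.60718; ln C = (Σln v − k·Σln t)/n = -0.18597.

k = 1.6072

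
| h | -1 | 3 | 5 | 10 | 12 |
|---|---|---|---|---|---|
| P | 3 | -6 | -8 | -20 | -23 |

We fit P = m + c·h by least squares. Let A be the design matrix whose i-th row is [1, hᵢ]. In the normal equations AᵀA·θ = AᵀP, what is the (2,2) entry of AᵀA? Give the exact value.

279

Row 2 ↔ basis h, column 2 ↔ basis h, so (AᵀA)_{2,2} = Σᵢ (h)·(h) = (-1)·(-1) + (3)·(3) + (5)·(5) + (10)·(10) + (12)·(12) = 279.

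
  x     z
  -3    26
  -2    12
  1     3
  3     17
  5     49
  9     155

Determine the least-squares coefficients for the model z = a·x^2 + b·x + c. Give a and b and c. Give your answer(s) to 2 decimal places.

From the data, Σx^2·x^2 = 7365, Σx^2·x = 847, Σx^2 = 129, Σx·x = 129, Σx = 13, Σ1 = 6.
For Mᵀz: Σx^2·z = 14218, Σx·z = 1592, Σz = 262.
Normal equations: [[7365, 847, 129]; [847, 129, 13]; [129, 13, 6]]·[a, b, c]ᵀ = [14218, 1592, 262]ᵀ.
Row-reducing yields a = 56869/28184, b = -168761/140920, c = 202869/70460.

a = 2.02, b = -1.20, c = 2.88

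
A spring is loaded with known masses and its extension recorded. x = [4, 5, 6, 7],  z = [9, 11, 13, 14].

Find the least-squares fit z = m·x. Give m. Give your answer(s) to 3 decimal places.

From the data, Σx·x = 126.
Right-hand side: Σx·z = 267.
So AᵀA·[m]ᵀ = Aᵀz: [[126]]·[m]ᵀ = [267]ᵀ.
Hence m = 267 / 126 ≈ 2.11905.

m = 2.119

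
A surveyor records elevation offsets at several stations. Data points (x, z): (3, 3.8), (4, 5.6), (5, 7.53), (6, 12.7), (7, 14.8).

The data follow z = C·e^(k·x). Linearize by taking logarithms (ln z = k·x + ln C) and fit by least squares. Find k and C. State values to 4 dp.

k = 0.3538, C = 1.3412

With ln zᵢ as the transformed response and xᵢ as the regressor:
Over the data: Σx = 25.0000, Σ(x)² = 135.0000, Σln z = 10.3129, Σx·ln z = 55.1025.
Normal system: [[135.0000, 25.0000]; [25.0000, 5]]·[k, ln C]ᵀ = [55.1025, 10.3129]ᵀ.
Slope k = (n·Σx·ln z − Σx·Σln z)/(n·Σ(x)² − (Σx)²) = (5·55.1025 − 25.0000·10.3129)/50.0000 = 0.35381; ln C = (Σln z − k·Σx)/n = 0.29353, so C = exp(0.29353) = 1.34116.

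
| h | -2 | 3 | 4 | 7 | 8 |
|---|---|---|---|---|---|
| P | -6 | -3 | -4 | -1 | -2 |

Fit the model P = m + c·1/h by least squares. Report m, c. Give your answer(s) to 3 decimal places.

m = -3.480, c = 3.979

Entries of MᵀM: Σ1 = 5, Σ1/h = 59/168, Σ1/h·1/h = 12973/28224.
For MᵀP: ΣP = -16, Σ1/h·P = 17/28.
Δ = 5·(12973/28224) − (59/168)² = 7673/3528.
m = ((-16)·(12973/28224) − (59/168)·(17/28))/(7673/3528) = -106793/30692; c = (5·(17/28) − (59/168)·(-16))/(7673/3528) = 30534/7673.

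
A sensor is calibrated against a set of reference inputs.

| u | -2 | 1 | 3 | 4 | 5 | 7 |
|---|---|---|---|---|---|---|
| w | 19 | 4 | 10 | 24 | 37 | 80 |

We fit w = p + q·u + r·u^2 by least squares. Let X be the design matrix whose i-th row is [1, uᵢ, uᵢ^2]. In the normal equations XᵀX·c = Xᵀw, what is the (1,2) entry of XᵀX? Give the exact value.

Row 1 ↔ basis 1, column 2 ↔ basis u, so (XᵀX)_{1,2} = Σᵢ u = (1)·(-2) + (1)·(1) + (1)·(3) + (1)·(4) + (1)·(5) + (1)·(7) = 18.

18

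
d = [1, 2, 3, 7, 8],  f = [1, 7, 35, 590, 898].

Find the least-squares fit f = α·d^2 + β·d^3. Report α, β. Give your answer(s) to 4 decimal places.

α = -2.0847, β = 2.0155

From the data, Σd^2·d^2 = 6595, Σd^2·d^3 = 49851, Σd^3·d^3 = 380587.
Moment sums: Σd^2·f = 86726, Σd^3·f = 663148.
AᵀA·[α, β]ᵀ = Aᵀf becomes [[6595, 49851]; [49851, 380587]]·[α, β]ᵀ = [86726, 663148]ᵀ.
Δ = 6595·380587 − 49851² = 24849064.
α = (86726·380587 − 49851·663148)/24849064 = -25901393/12424532; β = (6595·663148 − 49851·86726)/24849064 = 25041617/12424532.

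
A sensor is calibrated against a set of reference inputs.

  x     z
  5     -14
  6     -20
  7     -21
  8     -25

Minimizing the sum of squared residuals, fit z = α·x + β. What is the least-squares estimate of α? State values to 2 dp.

MᵀM·[α, β]ᵀ = Mᵀz reads: 174·α + 26·β = -537;  26·α + 4·β = -80.
(Σx·x = 174, Σx = 26, Σ1 = 4, Σx·z = -537, Σz = -80.)
Eliminating β: 4·(row 1) − 26·(row 2) gives 20·α = 4·(-537) − 26·(-80) = -68, so α = -17/5.
Then β = ((-80) − 26·(-17/5))/4 = 21/10.

α = -3.40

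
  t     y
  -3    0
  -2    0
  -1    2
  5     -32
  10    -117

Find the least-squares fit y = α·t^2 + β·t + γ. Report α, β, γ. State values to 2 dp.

Normal-equation sums: Σt^2·t^2 = 10723, Σt^2·t = 1089, Σt^2 = 139, Σt·t = 139, Σt = 9, Σ1 = 5.
And Σt^2·y = -12498, Σt·y = -1332, Σy = -147.
Solving the 3×3 system (Gaussian elimination) gives α = -171981/173344, β = -332001/173344, γ = 35295/21668.

α = -0.99, β = -1.92, γ = 1.63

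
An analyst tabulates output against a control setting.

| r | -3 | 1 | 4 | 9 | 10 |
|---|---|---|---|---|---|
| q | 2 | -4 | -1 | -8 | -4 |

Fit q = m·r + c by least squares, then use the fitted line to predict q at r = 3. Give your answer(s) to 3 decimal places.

The normal equations are: 207·m + 21·c = -126;  21·m + 5·c = -15.
(Σr·r = 207, Σr = 21, Σ1 = 5, Σr·q = -126, Σq = -15.)
Determinant 207·5 − 21² = 594.
m = ((-126)·5 − 21·(-15))/594 = -35/66; c = (207·(-15) − 21·(-126))/594 = -17/22.
At r = 3: q̂ = (-35/66)·(3) + (-17/22)·(1) = -26/11.

q̂ = -2.364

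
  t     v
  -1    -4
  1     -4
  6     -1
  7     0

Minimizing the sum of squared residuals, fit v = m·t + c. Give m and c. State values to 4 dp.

The normal system XᵀX·[m, c]ᵀ = Xᵀv is [[87, 13]; [13, 4]]·[m, c]ᵀ = [-6, -9]ᵀ.
Δ = 87·4 − 13² = 179.
m = ((-6)·4 − 13·(-9))/179 = 93/179; c = (87·(-9) − 13·(-6))/179 = -705/179.

m = 0.5196, c = -3.9385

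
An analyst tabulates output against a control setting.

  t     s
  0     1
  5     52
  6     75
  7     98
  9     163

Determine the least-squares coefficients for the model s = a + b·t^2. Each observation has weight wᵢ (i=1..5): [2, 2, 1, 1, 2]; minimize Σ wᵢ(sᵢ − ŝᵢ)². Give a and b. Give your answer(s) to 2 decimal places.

Setting ∂/∂a … = 0 gives: 8·a + 297·b = 605;  297·a + 18069·b = 36508.
det = 8·18069 − 297² = 56343.
a = (605·18069 − 297·36508)/56343 = 29623/18781; b = (8·36508 − 297·605)/56343 = 112379/56343.

a = 1.58, b = 1.99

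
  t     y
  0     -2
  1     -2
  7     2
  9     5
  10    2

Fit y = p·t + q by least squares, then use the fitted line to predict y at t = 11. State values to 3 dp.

ŷ = 4.286

The normal equations are: 231·p + 27·q = 77;  27·p + 5·q = 5.
(Σt·t = 231, Σt = 27, Σ1 = 5, Σt·y = 77, Σy = 5.)
det = 231·5 − 27² = 426.
p = (77·5 − 27·5)/426 = 125/213; q = (231·5 − 27·77)/426 = -154/71.
At t = 11: ŷ = (125/213)·(11) + (-154/71)·(1) = 913/213.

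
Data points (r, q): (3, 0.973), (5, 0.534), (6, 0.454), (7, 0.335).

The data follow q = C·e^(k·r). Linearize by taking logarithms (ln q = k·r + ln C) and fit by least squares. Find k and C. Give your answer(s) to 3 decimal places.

Taking logs, ln q = k·r + ln C, so regress ln q on r.
AᵀA = [[119.0000, 21.0000]; [21.0000, 4]], rhs = [-15.6122, -2.5380]ᵀ  (here Σr = 21.0000, Σ(r)² = 119.0000, Σln q = -2.5380, Σr·ln q = -15.6122).
Δ = 119.0000·4 − (21.0000)² = 35.0000; k = (-15.6122·4 − 21.0000·-2.5380)/35.0000 = -0.26145, ln C = (119.0000·-2.5380 − 21.0000·-15.6122)/35.0000 = 0.73809, so C = exp(0.73809) = 2.09194.

k = -0.261, C = 2.092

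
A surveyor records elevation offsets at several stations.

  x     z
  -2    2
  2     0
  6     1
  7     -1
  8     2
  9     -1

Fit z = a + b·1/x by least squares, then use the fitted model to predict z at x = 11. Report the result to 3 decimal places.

From the data, Σ1 = 6, Σ1/x = 275/504, Σ1/x·1/x = 146353/254016.
Moment sums: Σz = 3, Σ1/x·z = -211/252.
So MᵀM·[a, b]ᵀ = Mᵀz: [[6, 275/504]; [275/504, 146353/254016]]·[a, b]ᵀ = [3, -211/252]ᵀ.
det = 6·(146353/254016) − (275/504)² = 802493/254016.
a = (3·(146353/254016) − (275/504)·(-211/252))/(802493/254016) = 555109/802493; b = (6·(-211/252) − (275/504)·3)/(802493/254016) = -1691928/802493.
At x = 11: ẑ = (555109/802493)·(1) + (-1691928/802493)·(1/11) = 4414271/8827423.

ẑ = 0.500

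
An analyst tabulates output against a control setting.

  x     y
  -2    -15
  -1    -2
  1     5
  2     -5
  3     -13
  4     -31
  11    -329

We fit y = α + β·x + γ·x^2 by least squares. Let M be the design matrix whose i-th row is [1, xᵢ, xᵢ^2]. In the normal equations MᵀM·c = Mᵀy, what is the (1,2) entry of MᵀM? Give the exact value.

18

Row 1 ↔ basis 1, column 2 ↔ basis x, so (MᵀM)_{1,2} = Σᵢ x = (1)·(-2) + (1)·(-1) + (1)·(1) + (1)·(2) + (1)·(3) + (1)·(4) + (1)·(11) = 18.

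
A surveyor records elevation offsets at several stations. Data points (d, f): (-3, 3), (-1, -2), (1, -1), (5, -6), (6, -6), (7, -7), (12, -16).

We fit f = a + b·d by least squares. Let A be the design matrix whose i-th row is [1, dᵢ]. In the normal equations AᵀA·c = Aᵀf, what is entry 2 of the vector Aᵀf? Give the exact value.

Entry 2 ↔ basis d, so (Aᵀf)_{2} = Σᵢ (d)·fᵢ = (-3)·(3) + (-1)·(-2) + (1)·(-1) + (5)·(-6) + (6)·(-6) + (7)·(-7) + (12)·(-16) = -315.

-315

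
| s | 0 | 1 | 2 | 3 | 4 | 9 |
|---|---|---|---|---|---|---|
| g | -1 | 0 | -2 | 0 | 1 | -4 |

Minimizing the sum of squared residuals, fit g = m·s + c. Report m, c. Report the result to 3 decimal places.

m = -0.334, c = 0.059

Setting ∂/∂m … = 0 gives: 111·m + 19·c = -36;  19·m + 6·c = -6.
(Σs·s = 111, Σs = 19, Σ1 = 6, Σs·g = -36, Σg = -6.)
det = 111·6 − 19² = 305.
m = ((-36)·6 − 19·(-6))/305 = -102/305; c = (111·(-6) − 19·(-36))/305 = 18/305.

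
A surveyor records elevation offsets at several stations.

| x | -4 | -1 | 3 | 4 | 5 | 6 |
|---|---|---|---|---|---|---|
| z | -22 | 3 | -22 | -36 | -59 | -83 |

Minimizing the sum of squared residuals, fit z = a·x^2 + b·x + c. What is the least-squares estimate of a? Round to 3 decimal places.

a = -2.071

The normal system MᵀM·[a, b, c]ᵀ = Mᵀz is [[2515, 367, 103]; [367, 103, 13]; [103, 13, 6]]·[a, b, c]ᵀ = [-5586, -918, -219]ᵀ.
Row-reducing yields a = -72893/35200, b = -68509/35200, c = 57483/17600.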